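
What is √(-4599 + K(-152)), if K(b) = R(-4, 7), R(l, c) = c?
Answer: 4*I*√287 ≈ 67.764*I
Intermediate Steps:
K(b) = 7
√(-4599 + K(-152)) = √(-4599 + 7) = √(-4592) = 4*I*√287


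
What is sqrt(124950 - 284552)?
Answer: I*sqrt(159602) ≈ 399.5*I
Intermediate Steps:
sqrt(124950 - 284552) = sqrt(-159602) = I*sqrt(159602)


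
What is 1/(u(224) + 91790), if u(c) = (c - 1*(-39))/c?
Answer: 224/20561223 ≈ 1.0894e-5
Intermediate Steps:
u(c) = (39 + c)/c (u(c) = (c + 39)/c = (39 + c)/c)
1/(u(224) + 91790) = 1/((39 + 224)/224 + 91790) = 1/((1/224)*263 + 91790) = 1/(263/224 + 91790) = 1/(20561223/224) = 224/20561223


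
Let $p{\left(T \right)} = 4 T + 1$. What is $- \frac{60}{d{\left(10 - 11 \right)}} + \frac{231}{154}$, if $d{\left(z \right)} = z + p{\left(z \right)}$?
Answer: $\frac{33}{2} \approx 16.5$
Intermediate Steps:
$p{\left(T \right)} = 1 + 4 T$
$d{\left(z \right)} = 1 + 5 z$ ($d{\left(z \right)} = z + \left(1 + 4 z\right) = 1 + 5 z$)
$- \frac{60}{d{\left(10 - 11 \right)}} + \frac{231}{154} = - \frac{60}{1 + 5 \left(10 - 11\right)} + \frac{231}{154} = - \frac{60}{1 + 5 \left(10 - 11\right)} + 231 \cdot \frac{1}{154} = - \frac{60}{1 + 5 \left(-1\right)} + \frac{3}{2} = - \frac{60}{1 - 5} + \frac{3}{2} = - \frac{60}{-4} + \frac{3}{2} = \left(-60\right) \left(- \frac{1}{4}\right) + \frac{3}{2} = 15 + \frac{3}{2} = \frac{33}{2}$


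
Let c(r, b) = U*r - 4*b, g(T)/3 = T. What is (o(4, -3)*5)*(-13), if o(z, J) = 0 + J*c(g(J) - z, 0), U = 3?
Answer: -7605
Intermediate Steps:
g(T) = 3*T
c(r, b) = -4*b + 3*r (c(r, b) = 3*r - 4*b = -4*b + 3*r)
o(z, J) = J*(-3*z + 9*J) (o(z, J) = 0 + J*(-4*0 + 3*(3*J - z)) = 0 + J*(0 + 3*(-z + 3*J)) = 0 + J*(0 + (-3*z + 9*J)) = 0 + J*(-3*z + 9*J) = J*(-3*z + 9*J))
(o(4, -3)*5)*(-13) = ((3*(-3)*(-1*4 + 3*(-3)))*5)*(-13) = ((3*(-3)*(-4 - 9))*5)*(-13) = ((3*(-3)*(-13))*5)*(-13) = (117*5)*(-13) = 585*(-13) = -7605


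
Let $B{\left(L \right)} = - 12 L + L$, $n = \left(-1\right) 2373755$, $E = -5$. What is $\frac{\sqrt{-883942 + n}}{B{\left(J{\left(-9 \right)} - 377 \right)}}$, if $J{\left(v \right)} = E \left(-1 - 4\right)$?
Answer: $\frac{i \sqrt{3257697}}{3872} \approx 0.46614 i$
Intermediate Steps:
$n = -2373755$
$J{\left(v \right)} = 25$ ($J{\left(v \right)} = - 5 \left(-1 - 4\right) = \left(-5\right) \left(-5\right) = 25$)
$B{\left(L \right)} = - 11 L$
$\frac{\sqrt{-883942 + n}}{B{\left(J{\left(-9 \right)} - 377 \right)}} = \frac{\sqrt{-883942 - 2373755}}{\left(-11\right) \left(25 - 377\right)} = \frac{\sqrt{-3257697}}{\left(-11\right) \left(-352\right)} = \frac{i \sqrt{3257697}}{3872}$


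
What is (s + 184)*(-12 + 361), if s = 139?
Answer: 112727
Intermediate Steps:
(s + 184)*(-12 + 361) = (139 + 184)*(-12 + 361) = 323*349 = 112727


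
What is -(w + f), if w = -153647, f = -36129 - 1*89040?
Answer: 278816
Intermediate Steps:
f = -125169 (f = -36129 - 89040 = -125169)
-(w + f) = -(-153647 - 125169) = -1*(-278816) = 278816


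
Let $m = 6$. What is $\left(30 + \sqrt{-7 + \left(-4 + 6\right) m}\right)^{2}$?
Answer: $\left(30 + \sqrt{5}\right)^{2} \approx 1039.2$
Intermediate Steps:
$\left(30 + \sqrt{-7 + \left(-4 + 6\right) m}\right)^{2} = \left(30 + \sqrt{-7 + \left(-4 + 6\right) 6}\right)^{2} = \left(30 + \sqrt{-7 + 2 \cdot 6}\right)^{2} = \left(30 + \sqrt{-7 + 12}\right)^{2} = \left(30 + \sqrt{5}\right)^{2}$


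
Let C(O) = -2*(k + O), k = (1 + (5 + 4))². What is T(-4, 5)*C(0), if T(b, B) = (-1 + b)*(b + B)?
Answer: 1000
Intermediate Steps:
k = 100 (k = (1 + 9)² = 10² = 100)
C(O) = -200 - 2*O (C(O) = -2*(100 + O) = -200 - 2*O)
T(b, B) = (-1 + b)*(B + b)
T(-4, 5)*C(0) = ((-4)² - 1*5 - 1*(-4) + 5*(-4))*(-200 - 2*0) = (16 - 5 + 4 - 20)*(-200 + 0) = -5*(-200) = 1000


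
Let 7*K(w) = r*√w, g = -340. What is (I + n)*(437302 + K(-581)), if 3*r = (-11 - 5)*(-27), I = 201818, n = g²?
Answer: 138807526236 + 45708192*I*√581/7 ≈ 1.3881e+11 + 1.5739e+8*I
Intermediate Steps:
n = 115600 (n = (-340)² = 115600)
r = 144 (r = ((-11 - 5)*(-27))/3 = (-16*(-27))/3 = (⅓)*432 = 144)
K(w) = 144*√w/7 (K(w) = (144*√w)/7 = 144*√w/7)
(I + n)*(437302 + K(-581)) = (201818 + 115600)*(437302 + 144*√(-581)/7) = 317418*(437302 + 144*(I*√581)/7) = 317418*(437302 + 144*I*√581/7) = 138807526236 + 45708192*I*√581/7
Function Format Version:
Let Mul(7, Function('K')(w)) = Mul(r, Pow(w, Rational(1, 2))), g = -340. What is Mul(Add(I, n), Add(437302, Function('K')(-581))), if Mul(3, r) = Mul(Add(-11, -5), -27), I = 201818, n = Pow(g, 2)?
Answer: Add(138807526236, Mul(Rational(45708192, 7), I, Pow(581, Rational(1, 2)))) ≈ Add(1.3881e+11, Mul(1.5739e+8, I))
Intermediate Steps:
n = 115600 (n = Pow(-340, 2) = 115600)
r = 144 (r = Mul(Rational(1, 3), Mul(Add(-11, -5), -27)) = Mul(Rational(1, 3), Mul(-16, -27)) = Mul(Rational(1, 3), 432) = 144)
Function('K')(w) = Mul(Rational(144, 7), Pow(w, Rational(1, 2))) (Function('K')(w) = Mul(Rational(1, 7), Mul(144, Pow(w, Rational(1, 2)))) = Mul(Rational(144, 7), Pow(w, Rational(1, 2))))
Mul(Add(I, n), Add(437302, Function('K')(-581))) = Mul(Add(201818, 115600), Add(437302, Mul(Rational(144, 7), Pow(-581, Rational(1, 2))))) = Mul(317418, Add(437302, Mul(Rational(144, 7), Mul(I, Pow(581, Rational(1, 2)))))) = Mul(317418, Add(437302, Mul(Rational(144, 7), I, Pow(581, Rational(1, 2))))) = Add(138807526236, Mul(Rational(45708192, 7), I, Pow(581, Rational(1, 2))))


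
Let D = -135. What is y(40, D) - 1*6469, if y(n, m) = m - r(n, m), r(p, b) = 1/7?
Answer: -46229/7 ≈ -6604.1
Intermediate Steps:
r(p, b) = ⅐
y(n, m) = -⅐ + m (y(n, m) = m - 1*⅐ = m - ⅐ = -⅐ + m)
y(40, D) - 1*6469 = (-⅐ - 135) - 1*6469 = -946/7 - 6469 = -46229/7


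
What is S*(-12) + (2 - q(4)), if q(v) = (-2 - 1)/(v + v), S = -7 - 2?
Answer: 883/8 ≈ 110.38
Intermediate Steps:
S = -9
q(v) = -3/(2*v) (q(v) = -3*1/(2*v) = -3/(2*v))
S*(-12) + (2 - q(4)) = -9*(-12) + (2 - (-3)/(2*4)) = 108 + (2 - (-3)/(2*4)) = 108 + (2 - 1*(-3/8)) = 108 + (2 + 3/8) = 108 + 19/8 = 883/8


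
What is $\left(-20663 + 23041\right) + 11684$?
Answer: $14062$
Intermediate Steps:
$\left(-20663 + 23041\right) + 11684 = 2378 + 11684 = 14062$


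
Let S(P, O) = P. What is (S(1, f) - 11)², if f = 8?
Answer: 100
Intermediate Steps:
(S(1, f) - 11)² = (1 - 11)² = (-10)² = 100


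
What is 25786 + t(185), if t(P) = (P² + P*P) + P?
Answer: 94421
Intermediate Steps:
t(P) = P + 2*P² (t(P) = (P² + P²) + P = 2*P² + P = P + 2*P²)
25786 + t(185) = 25786 + 185*(1 + 2*185) = 25786 + 185*(1 + 370) = 25786 + 185*371 = 25786 + 68635 = 94421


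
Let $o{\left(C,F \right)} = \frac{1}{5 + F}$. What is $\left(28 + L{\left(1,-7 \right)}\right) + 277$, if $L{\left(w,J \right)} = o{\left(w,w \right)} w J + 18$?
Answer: $\frac{1931}{6} \approx 321.83$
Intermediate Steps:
$L{\left(w,J \right)} = 18 + \frac{J w}{5 + w}$ ($L{\left(w,J \right)} = \frac{w}{5 + w} J + 18 = \frac{J w}{5 + w} + 18 = 18 + \frac{J w}{5 + w}$)
$\left(28 + L{\left(1,-7 \right)}\right) + 277 = \left(28 + \frac{90 + 18 \cdot 1 - 7}{5 + 1}\right) + 277 = \left(28 + \frac{90 + 18 - 7}{6}\right) + 277 = \left(28 + \frac{1}{6} \cdot 101\right) + 277 = \left(28 + \frac{101}{6}\right) + 277 = \frac{269}{6} + 277 = \frac{1931}{6}$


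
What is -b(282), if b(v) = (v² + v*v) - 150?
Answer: -158898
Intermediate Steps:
b(v) = -150 + 2*v² (b(v) = (v² + v²) - 150 = 2*v² - 150 = -150 + 2*v²)
-b(282) = -(-150 + 2*282²) = -(-150 + 2*79524) = -(-150 + 159048) = -1*158898 = -158898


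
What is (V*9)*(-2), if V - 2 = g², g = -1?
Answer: -54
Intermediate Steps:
V = 3 (V = 2 + (-1)² = 2 + 1 = 3)
(V*9)*(-2) = (3*9)*(-2) = 27*(-2) = -54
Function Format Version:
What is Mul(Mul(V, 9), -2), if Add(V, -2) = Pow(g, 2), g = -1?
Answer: -54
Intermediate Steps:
V = 3 (V = Add(2, Pow(-1, 2)) = Add(2, 1) = 3)
Mul(Mul(V, 9), -2) = Mul(Mul(3, 9), -2) = Mul(27, -2) = -54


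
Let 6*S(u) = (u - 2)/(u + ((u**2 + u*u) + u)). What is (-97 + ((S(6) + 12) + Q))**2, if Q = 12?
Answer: 84584809/15876 ≈ 5327.8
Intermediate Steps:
S(u) = (-2 + u)/(6*(2*u + 2*u**2)) (S(u) = ((u - 2)/(u + ((u**2 + u*u) + u)))/6 = ((-2 + u)/(u + ((u**2 + u**2) + u)))/6 = ((-2 + u)/(u + (2*u**2 + u)))/6 = ((-2 + u)/(u + (u + 2*u**2)))/6 = ((-2 + u)/(2*u + 2*u**2))/6 = (-2 + u)/(6*(2*u + 2*u**2)))
(-97 + ((S(6) + 12) + Q))**2 = (-97 + (((1/12)*(-2 + 6)/(6*(1 + 6)) + 12) + 12))**2 = (-97 + (((1/12)*(1/6)*4/7 + 12) + 12))**2 = (-97 + (((1/12)*(1/6)*(1/7)*4 + 12) + 12))**2 = (-97 + ((1/126 + 12) + 12))**2 = (-97 + (1513/126 + 12))**2 = (-97 + 3025/126)**2 = (-9197/126)**2 = 84584809/15876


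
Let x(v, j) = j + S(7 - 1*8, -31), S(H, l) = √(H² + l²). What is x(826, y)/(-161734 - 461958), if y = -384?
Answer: 96/155923 - √962/623692 ≈ 0.00056596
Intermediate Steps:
x(v, j) = j + √962 (x(v, j) = j + √((7 - 1*8)² + (-31)²) = j + √((7 - 8)² + 961) = j + √((-1)² + 961) = j + √(1 + 961) = j + √962)
x(826, y)/(-161734 - 461958) = (-384 + √962)/(-161734 - 461958) = (-384 + √962)/(-623692) = (-384 + √962)*(-1/623692) = 96/155923 - √962/623692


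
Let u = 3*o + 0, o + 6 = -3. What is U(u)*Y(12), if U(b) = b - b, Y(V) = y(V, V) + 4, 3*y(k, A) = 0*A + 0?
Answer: 0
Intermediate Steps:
o = -9 (o = -6 - 3 = -9)
y(k, A) = 0 (y(k, A) = (0*A + 0)/3 = (0 + 0)/3 = (⅓)*0 = 0)
Y(V) = 4 (Y(V) = 0 + 4 = 4)
u = -27 (u = 3*(-9) + 0 = -27 + 0 = -27)
U(b) = 0
U(u)*Y(12) = 0*4 = 0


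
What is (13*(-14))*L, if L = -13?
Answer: 2366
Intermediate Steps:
(13*(-14))*L = (13*(-14))*(-13) = -182*(-13) = 2366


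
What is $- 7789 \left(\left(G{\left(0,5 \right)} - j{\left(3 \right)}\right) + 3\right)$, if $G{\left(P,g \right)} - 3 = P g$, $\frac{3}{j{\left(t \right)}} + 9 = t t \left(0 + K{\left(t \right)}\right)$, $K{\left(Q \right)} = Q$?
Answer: $- \frac{272615}{6} \approx -45436.0$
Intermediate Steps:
$j{\left(t \right)} = \frac{3}{-9 + t^{3}}$ ($j{\left(t \right)} = \frac{3}{-9 + t t \left(0 + t\right)} = \frac{3}{-9 + t^{2} t} = \frac{3}{-9 + t^{3}}$)
$G{\left(P,g \right)} = 3 + P g$
$- 7789 \left(\left(G{\left(0,5 \right)} - j{\left(3 \right)}\right) + 3\right) = - 7789 \left(\left(\left(3 + 0 \cdot 5\right) - \frac{3}{-9 + 3^{3}}\right) + 3\right) = - 7789 \left(\left(\left(3 + 0\right) - \frac{3}{-9 + 27}\right) + 3\right) = - 7789 \left(\left(3 - \frac{3}{18}\right) + 3\right) = - 7789 \left(\left(3 - 3 \cdot \frac{1}{18}\right) + 3\right) = - 7789 \left(\left(3 - \frac{1}{6}\right) + 3\right) = - 7789 \left(\frac{17}{6} + 3\right) = \left(-7789\right) \frac{35}{6} = - \frac{272615}{6}$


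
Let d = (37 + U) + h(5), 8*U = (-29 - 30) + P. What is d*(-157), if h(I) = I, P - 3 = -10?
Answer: -21195/4 ≈ -5298.8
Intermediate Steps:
P = -7 (P = 3 - 10 = -7)
U = -33/4 (U = ((-29 - 30) - 7)/8 = (-59 - 7)/8 = (⅛)*(-66) = -33/4 ≈ -8.2500)
d = 135/4 (d = (37 - 33/4) + 5 = 115/4 + 5 = 135/4 ≈ 33.750)
d*(-157) = (135/4)*(-157) = -21195/4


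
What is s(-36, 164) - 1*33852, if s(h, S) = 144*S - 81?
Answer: -10317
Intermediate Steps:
s(h, S) = -81 + 144*S
s(-36, 164) - 1*33852 = (-81 + 144*164) - 1*33852 = (-81 + 23616) - 33852 = 23535 - 33852 = -10317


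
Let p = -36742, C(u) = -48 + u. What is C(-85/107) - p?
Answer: 3926173/107 ≈ 36693.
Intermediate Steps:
C(-85/107) - p = (-48 - 85/107) - 1*(-36742) = (-48 - 85*1/107) + 36742 = (-48 - 85/107) + 36742 = -5221/107 + 36742 = 3926173/107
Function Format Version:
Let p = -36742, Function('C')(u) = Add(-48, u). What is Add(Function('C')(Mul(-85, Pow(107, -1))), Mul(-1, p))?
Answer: Rational(3926173, 107) ≈ 36693.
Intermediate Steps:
Add(Function('C')(Mul(-85, Pow(107, -1))), Mul(-1, p)) = Add(Add(-48, Mul(-85, Pow(107, -1))), Mul(-1, -36742)) = Add(Add(-48, Mul(-85, Rational(1, 107))), 36742) = Add(Add(-48, Rational(-85, 107)), 36742) = Add(Rational(-5221, 107), 36742) = Rational(3926173, 107)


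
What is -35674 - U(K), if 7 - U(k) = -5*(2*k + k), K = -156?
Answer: -33341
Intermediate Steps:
U(k) = 7 + 15*k (U(k) = 7 - (-5)*(2*k + k) = 7 - (-5)*3*k = 7 - (-15)*k = 7 + 15*k)
-35674 - U(K) = -35674 - (7 + 15*(-156)) = -35674 - (7 - 2340) = -35674 - 1*(-2333) = -35674 + 2333 = -33341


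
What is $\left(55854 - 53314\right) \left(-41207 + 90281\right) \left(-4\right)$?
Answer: $-498591840$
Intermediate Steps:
$\left(55854 - 53314\right) \left(-41207 + 90281\right) \left(-4\right) = 2540 \cdot 49074 \left(-4\right) = 124647960 \left(-4\right) = -498591840$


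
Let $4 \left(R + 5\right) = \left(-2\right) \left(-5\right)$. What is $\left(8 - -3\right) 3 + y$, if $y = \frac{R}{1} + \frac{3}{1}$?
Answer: $\frac{67}{2} \approx 33.5$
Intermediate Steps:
$R = - \frac{5}{2}$ ($R = -5 + \frac{\left(-2\right) \left(-5\right)}{4} = -5 + \frac{1}{4} \cdot 10 = -5 + \frac{5}{2} = - \frac{5}{2} \approx -2.5$)
$y = \frac{1}{2}$ ($y = - \frac{5}{2 \cdot 1} + \frac{3}{1} = \left(- \frac{5}{2}\right) 1 + 3 \cdot 1 = - \frac{5}{2} + 3 = \frac{1}{2} \approx 0.5$)
$\left(8 - -3\right) 3 + y = \left(8 - -3\right) 3 + \frac{1}{2} = \left(8 + 3\right) 3 + \frac{1}{2} = 11 \cdot 3 + \frac{1}{2} = 33 + \frac{1}{2} = \frac{67}{2}$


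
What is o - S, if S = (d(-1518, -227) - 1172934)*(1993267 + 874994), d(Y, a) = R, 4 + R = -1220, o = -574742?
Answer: 3367791024496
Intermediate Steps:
R = -1224 (R = -4 - 1220 = -1224)
d(Y, a) = -1224
S = -3367791599238 (S = (-1224 - 1172934)*(1993267 + 874994) = -1174158*2868261 = -3367791599238)
o - S = -574742 - 1*(-3367791599238) = -574742 + 3367791599238 = 3367791024496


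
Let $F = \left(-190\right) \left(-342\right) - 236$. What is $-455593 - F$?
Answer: $-520337$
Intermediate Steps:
$F = 64744$ ($F = 64980 - 236 = 64744$)
$-455593 - F = -455593 - 64744 = -520337$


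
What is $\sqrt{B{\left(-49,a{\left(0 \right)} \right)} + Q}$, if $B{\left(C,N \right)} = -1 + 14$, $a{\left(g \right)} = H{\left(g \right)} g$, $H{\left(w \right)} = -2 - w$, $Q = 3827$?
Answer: $16 \sqrt{15} \approx 61.968$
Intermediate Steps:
$a{\left(g \right)} = g \left(-2 - g\right)$ ($a{\left(g \right)} = \left(-2 - g\right) g = g \left(-2 - g\right)$)
$B{\left(C,N \right)} = 13$
$\sqrt{B{\left(-49,a{\left(0 \right)} \right)} + Q} = \sqrt{13 + 3827} = \sqrt{3840} = 16 \sqrt{15}$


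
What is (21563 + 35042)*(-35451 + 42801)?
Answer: 416046750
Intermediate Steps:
(21563 + 35042)*(-35451 + 42801) = 56605*7350 = 416046750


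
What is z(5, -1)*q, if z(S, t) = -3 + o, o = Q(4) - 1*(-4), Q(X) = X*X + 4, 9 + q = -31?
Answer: -840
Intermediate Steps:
q = -40 (q = -9 - 31 = -40)
Q(X) = 4 + X² (Q(X) = X² + 4 = 4 + X²)
o = 24 (o = (4 + 4²) - 1*(-4) = (4 + 16) + 4 = 20 + 4 = 24)
z(S, t) = 21 (z(S, t) = -3 + 24 = 21)
z(5, -1)*q = 21*(-40) = -840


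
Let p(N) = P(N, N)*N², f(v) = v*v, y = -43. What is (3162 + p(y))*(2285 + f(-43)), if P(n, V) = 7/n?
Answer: 11827374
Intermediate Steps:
f(v) = v²
p(N) = 7*N (p(N) = (7/N)*N² = 7*N)
(3162 + p(y))*(2285 + f(-43)) = (3162 + 7*(-43))*(2285 + (-43)²) = (3162 - 301)*(2285 + 1849) = 2861*4134 = 11827374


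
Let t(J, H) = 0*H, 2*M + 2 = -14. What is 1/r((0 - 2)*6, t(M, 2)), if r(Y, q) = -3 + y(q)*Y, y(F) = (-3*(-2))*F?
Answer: -⅓ ≈ -0.33333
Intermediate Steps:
M = -8 (M = -1 + (½)*(-14) = -1 - 7 = -8)
y(F) = 6*F
t(J, H) = 0
r(Y, q) = -3 + 6*Y*q (r(Y, q) = -3 + (6*q)*Y = -3 + 6*Y*q)
1/r((0 - 2)*6, t(M, 2)) = 1/(-3 + 6*((0 - 2)*6)*0) = 1/(-3 + 6*(-2*6)*0) = 1/(-3 + 6*(-12)*0) = 1/(-3 + 0) = 1/(-3) = -⅓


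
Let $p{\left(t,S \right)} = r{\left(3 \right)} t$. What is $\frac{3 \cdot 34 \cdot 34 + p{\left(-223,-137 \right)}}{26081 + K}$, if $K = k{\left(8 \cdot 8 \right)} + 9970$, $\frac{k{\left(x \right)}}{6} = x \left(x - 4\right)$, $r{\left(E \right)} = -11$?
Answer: $\frac{5921}{59091} \approx 0.1002$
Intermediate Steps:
$k{\left(x \right)} = 6 x \left(-4 + x\right)$ ($k{\left(x \right)} = 6 x \left(x - 4\right) = 6 x \left(-4 + x\right)$)
$K = 33010$ ($K = 6 \cdot 8 \cdot 8 \left(-4 + 8 \cdot 8\right) + 9970 = 6 \cdot 64 \left(-4 + 64\right) + 9970 = 6 \cdot 64 \cdot 60 + 9970 = 23040 + 9970 = 33010$)
$p{\left(t,S \right)} = - 11 t$
$\frac{3 \cdot 34 \cdot 34 + p{\left(-223,-137 \right)}}{26081 + K} = \frac{3 \cdot 34 \cdot 34 - -2453}{26081 + 33010} = \frac{102 \cdot 34 + 2453}{59091} = \left(3468 + 2453\right) \frac{1}{59091} = 5921 \cdot \frac{1}{59091} = \frac{5921}{59091}$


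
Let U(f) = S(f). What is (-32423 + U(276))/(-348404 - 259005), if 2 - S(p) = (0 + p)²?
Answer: 108597/607409 ≈ 0.17879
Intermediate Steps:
S(p) = 2 - p² (S(p) = 2 - (0 + p)² = 2 - p²)
U(f) = 2 - f²
(-32423 + U(276))/(-348404 - 259005) = (-32423 + (2 - 1*276²))/(-348404 - 259005) = (-32423 + (2 - 1*76176))/(-607409) = (-32423 + (2 - 76176))*(-1/607409) = (-32423 - 76174)*(-1/607409) = -108597*(-1/607409) = 108597/607409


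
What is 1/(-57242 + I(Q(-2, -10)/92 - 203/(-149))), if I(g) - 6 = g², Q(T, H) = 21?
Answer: -187909264/10754699176279 ≈ -1.7472e-5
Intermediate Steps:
I(g) = 6 + g²
1/(-57242 + I(Q(-2, -10)/92 - 203/(-149))) = 1/(-57242 + (6 + (21/92 - 203/(-149))²)) = 1/(-57242 + (6 + (21*(1/92) - 203*(-1/149))²)) = 1/(-57242 + (6 + (21/92 + 203/149)²)) = 1/(-57242 + (6 + (21805/13708)²)) = 1/(-57242 + (6 + 475458025/187909264)) = 1/(-57242 + 1602913609/187909264) = 1/(-10754699176279/187909264) = -187909264/10754699176279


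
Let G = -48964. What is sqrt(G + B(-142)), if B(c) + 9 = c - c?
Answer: I*sqrt(48973) ≈ 221.3*I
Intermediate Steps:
B(c) = -9 (B(c) = -9 + (c - c) = -9 + 0 = -9)
sqrt(G + B(-142)) = sqrt(-48964 - 9) = sqrt(-48973) = I*sqrt(48973)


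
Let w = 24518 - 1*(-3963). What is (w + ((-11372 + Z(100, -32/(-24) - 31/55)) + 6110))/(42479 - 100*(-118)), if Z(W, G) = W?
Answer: 2591/6031 ≈ 0.42961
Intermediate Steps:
w = 28481 (w = 24518 + 3963 = 28481)
(w + ((-11372 + Z(100, -32/(-24) - 31/55)) + 6110))/(42479 - 100*(-118)) = (28481 + ((-11372 + 100) + 6110))/(42479 - 100*(-118)) = (28481 + (-11272 + 6110))/(42479 + 11800) = (28481 - 5162)/54279 = 23319*(1/54279) = 2591/6031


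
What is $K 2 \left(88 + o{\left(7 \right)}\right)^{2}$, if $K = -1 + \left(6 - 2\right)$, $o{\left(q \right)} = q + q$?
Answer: $62424$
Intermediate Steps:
$o{\left(q \right)} = 2 q$
$K = 3$ ($K = -1 + \left(6 - 2\right) = -1 + 4 = 3$)
$K 2 \left(88 + o{\left(7 \right)}\right)^{2} = 3 \cdot 2 \left(88 + 2 \cdot 7\right)^{2} = 6 \left(88 + 14\right)^{2} = 6 \cdot 102^{2} = 6 \cdot 10404 = 62424$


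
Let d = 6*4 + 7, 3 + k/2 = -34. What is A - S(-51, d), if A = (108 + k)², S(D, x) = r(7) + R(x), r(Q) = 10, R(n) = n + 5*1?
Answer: 1110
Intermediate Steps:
R(n) = 5 + n (R(n) = n + 5 = 5 + n)
k = -74 (k = -6 + 2*(-34) = -6 - 68 = -74)
d = 31 (d = 24 + 7 = 31)
S(D, x) = 15 + x (S(D, x) = 10 + (5 + x) = 15 + x)
A = 1156 (A = (108 - 74)² = 34² = 1156)
A - S(-51, d) = 1156 - (15 + 31) = 1156 - 1*46 = 1156 - 46 = 1110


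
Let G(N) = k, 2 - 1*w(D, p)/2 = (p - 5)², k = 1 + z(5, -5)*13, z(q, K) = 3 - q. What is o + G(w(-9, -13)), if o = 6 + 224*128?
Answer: 28653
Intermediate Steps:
k = -25 (k = 1 + (3 - 1*5)*13 = 1 + (3 - 5)*13 = 1 - 2*13 = 1 - 26 = -25)
w(D, p) = 4 - 2*(-5 + p)² (w(D, p) = 4 - 2*(p - 5)² = 4 - 2*(-5 + p)²)
G(N) = -25
o = 28678 (o = 6 + 28672 = 28678)
o + G(w(-9, -13)) = 28678 - 25 = 28653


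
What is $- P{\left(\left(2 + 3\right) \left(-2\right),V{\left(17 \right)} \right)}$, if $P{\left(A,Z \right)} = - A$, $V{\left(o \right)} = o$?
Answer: $-10$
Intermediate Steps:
$- P{\left(\left(2 + 3\right) \left(-2\right),V{\left(17 \right)} \right)} = - \left(-1\right) \left(2 + 3\right) \left(-2\right) = - \left(-1\right) 5 \left(-2\right) = - \left(-1\right) \left(-10\right) = \left(-1\right) 10 = -10$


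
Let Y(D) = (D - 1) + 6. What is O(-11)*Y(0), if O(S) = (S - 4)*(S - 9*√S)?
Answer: 825 + 675*I*√11 ≈ 825.0 + 2238.7*I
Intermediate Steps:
Y(D) = 5 + D (Y(D) = (-1 + D) + 6 = 5 + D)
O(S) = (-4 + S)*(S - 9*√S)
O(-11)*Y(0) = ((-11)² - (-99)*I*√11 - 4*(-11) + 36*√(-11))*(5 + 0) = (121 - (-99)*I*√11 + 44 + 36*(I*√11))*5 = (121 + 99*I*√11 + 44 + 36*I*√11)*5 = (165 + 135*I*√11)*5 = 825 + 675*I*√11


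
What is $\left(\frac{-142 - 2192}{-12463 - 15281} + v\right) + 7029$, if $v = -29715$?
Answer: $- \frac{104899675}{4624} \approx -22686.0$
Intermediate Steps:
$\left(\frac{-142 - 2192}{-12463 - 15281} + v\right) + 7029 = \left(\frac{-142 - 2192}{-12463 - 15281} - 29715\right) + 7029 = \left(- \frac{2334}{-27744} - 29715\right) + 7029 = \left(\left(-2334\right) \left(- \frac{1}{27744}\right) - 29715\right) + 7029 = \left(\frac{389}{4624} - 29715\right) + 7029 = - \frac{137401771}{4624} + 7029 = - \frac{104899675}{4624}$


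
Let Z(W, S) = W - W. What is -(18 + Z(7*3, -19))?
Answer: -18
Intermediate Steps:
Z(W, S) = 0
-(18 + Z(7*3, -19)) = -(18 + 0) = -1*18 = -18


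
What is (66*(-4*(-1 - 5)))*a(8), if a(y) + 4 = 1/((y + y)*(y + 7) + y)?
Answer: -196218/31 ≈ -6329.6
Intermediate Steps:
a(y) = -4 + 1/(y + 2*y*(7 + y)) (a(y) = -4 + 1/((y + y)*(y + 7) + y) = -4 + 1/((2*y)*(7 + y) + y) = -4 + 1/(2*y*(7 + y) + y) = -4 + 1/(y + 2*y*(7 + y)))
(66*(-4*(-1 - 5)))*a(8) = (66*(-4*(-1 - 5)))*((1 - 60*8 - 8*8²)/(8*(15 + 2*8))) = (66*(-4*(-6)))*((1 - 480 - 8*64)/(8*(15 + 16))) = (66*24)*((⅛)*(1 - 480 - 512)/31) = 1584*((⅛)*(1/31)*(-991)) = 1584*(-991/248) = -196218/31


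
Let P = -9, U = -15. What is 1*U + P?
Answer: -24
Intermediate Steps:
1*U + P = 1*(-15) - 9 = -15 - 9 = -24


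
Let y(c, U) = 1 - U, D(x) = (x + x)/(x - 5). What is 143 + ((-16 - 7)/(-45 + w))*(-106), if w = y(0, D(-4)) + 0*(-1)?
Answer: 17915/202 ≈ 88.688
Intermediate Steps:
D(x) = 2*x/(-5 + x) (D(x) = (2*x)/(-5 + x) = 2*x/(-5 + x))
w = ⅑ (w = (1 - 2*(-4)/(-5 - 4)) + 0*(-1) = (1 - 2*(-4)/(-9)) + 0 = (1 - 2*(-4)*(-1)/9) + 0 = (1 - 1*8/9) + 0 = (1 - 8/9) + 0 = ⅑ + 0 = ⅑ ≈ 0.11111)
143 + ((-16 - 7)/(-45 + w))*(-106) = 143 + ((-16 - 7)/(-45 + ⅑))*(-106) = 143 - 23/(-404/9)*(-106) = 143 - 23*(-9/404)*(-106) = 143 + (207/404)*(-106) = 143 - 10971/202 = 17915/202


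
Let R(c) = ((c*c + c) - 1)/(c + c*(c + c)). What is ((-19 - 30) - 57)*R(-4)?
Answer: -583/14 ≈ -41.643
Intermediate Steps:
R(c) = (-1 + c + c²)/(c + 2*c²) (R(c) = ((c² + c) - 1)/(c + c*(2*c)) = ((c + c²) - 1)/(c + 2*c²) = (-1 + c + c²)/(c + 2*c²))
((-19 - 30) - 57)*R(-4) = ((-19 - 30) - 57)*((-1 - 4 + (-4)²)/((-4)*(1 + 2*(-4)))) = (-49 - 57)*(-(-1 - 4 + 16)/(4*(1 - 8))) = -(-53)*11/(2*(-7)) = -(-53)*(-1)*11/(2*7) = -106*11/28 = -583/14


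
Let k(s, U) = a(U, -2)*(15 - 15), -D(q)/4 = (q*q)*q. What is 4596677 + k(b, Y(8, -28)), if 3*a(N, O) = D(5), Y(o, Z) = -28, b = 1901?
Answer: 4596677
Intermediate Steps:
D(q) = -4*q**3 (D(q) = -4*q*q*q = -4*q**2*q = -4*q**3)
a(N, O) = -500/3 (a(N, O) = (-4*5**3)/3 = (-4*125)/3 = (1/3)*(-500) = -500/3)
k(s, U) = 0 (k(s, U) = -500*(15 - 15)/3 = -500/3*0 = 0)
4596677 + k(b, Y(8, -28)) = 4596677 + 0 = 4596677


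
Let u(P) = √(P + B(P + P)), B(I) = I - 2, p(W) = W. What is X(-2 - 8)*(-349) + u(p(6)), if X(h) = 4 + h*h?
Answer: -36292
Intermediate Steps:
B(I) = -2 + I
u(P) = √(-2 + 3*P) (u(P) = √(P + (-2 + (P + P))) = √(P + (-2 + 2*P)) = √(-2 + 3*P))
X(h) = 4 + h²
X(-2 - 8)*(-349) + u(p(6)) = (4 + (-2 - 8)²)*(-349) + √(-2 + 3*6) = (4 + (-10)²)*(-349) + √(-2 + 18) = (4 + 100)*(-349) + √16 = 104*(-349) + 4 = -36296 + 4 = -36292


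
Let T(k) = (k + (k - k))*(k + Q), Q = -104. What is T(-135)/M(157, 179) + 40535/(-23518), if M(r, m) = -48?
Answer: -11526575/17104 ≈ -673.91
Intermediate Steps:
T(k) = k*(-104 + k) (T(k) = (k + (k - k))*(k - 104) = (k + 0)*(-104 + k) = k*(-104 + k))
T(-135)/M(157, 179) + 40535/(-23518) = -135*(-104 - 135)/(-48) + 40535/(-23518) = -135*(-239)*(-1/48) + 40535*(-1/23518) = 32265*(-1/48) - 3685/2138 = -10755/16 - 3685/2138 = -11526575/17104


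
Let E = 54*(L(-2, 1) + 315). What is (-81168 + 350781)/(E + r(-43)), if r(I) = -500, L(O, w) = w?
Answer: 269613/16564 ≈ 16.277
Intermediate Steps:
E = 17064 (E = 54*(1 + 315) = 54*316 = 17064)
(-81168 + 350781)/(E + r(-43)) = (-81168 + 350781)/(17064 - 500) = 269613/16564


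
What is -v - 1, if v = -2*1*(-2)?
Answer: -5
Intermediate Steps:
v = 4 (v = -2*(-2) = 4)
-v - 1 = -1*4 - 1 = -4 - 1 = -5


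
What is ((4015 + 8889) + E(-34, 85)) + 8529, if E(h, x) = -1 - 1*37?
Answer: 21395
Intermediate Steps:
E(h, x) = -38 (E(h, x) = -1 - 37 = -38)
((4015 + 8889) + E(-34, 85)) + 8529 = ((4015 + 8889) - 38) + 8529 = (12904 - 38) + 8529 = 12866 + 8529 = 21395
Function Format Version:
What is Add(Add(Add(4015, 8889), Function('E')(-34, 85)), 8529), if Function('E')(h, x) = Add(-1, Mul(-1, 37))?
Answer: 21395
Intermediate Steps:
Function('E')(h, x) = -38 (Function('E')(h, x) = Add(-1, -37) = -38)
Add(Add(Add(4015, 8889), Function('E')(-34, 85)), 8529) = Add(Add(Add(4015, 8889), -38), 8529) = Add(Add(12904, -38), 8529) = Add(12866, 8529) = 21395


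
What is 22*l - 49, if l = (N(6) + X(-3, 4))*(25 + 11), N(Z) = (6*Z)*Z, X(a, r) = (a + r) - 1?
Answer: 171023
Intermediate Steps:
X(a, r) = -1 + a + r
N(Z) = 6*Z²
l = 7776 (l = (6*6² + (-1 - 3 + 4))*(25 + 11) = (6*36 + 0)*36 = (216 + 0)*36 = 216*36 = 7776)
22*l - 49 = 22*7776 - 49 = 171072 - 49 = 171023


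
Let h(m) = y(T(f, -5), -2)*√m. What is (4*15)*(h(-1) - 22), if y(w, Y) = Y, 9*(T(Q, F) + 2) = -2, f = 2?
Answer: -1320 - 120*I ≈ -1320.0 - 120.0*I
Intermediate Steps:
T(Q, F) = -20/9 (T(Q, F) = -2 + (⅑)*(-2) = -2 - 2/9 = -20/9)
h(m) = -2*√m
(4*15)*(h(-1) - 22) = (4*15)*(-2*I - 22) = 60*(-2*I - 22) = 60*(-22 - 2*I) = -1320 - 120*I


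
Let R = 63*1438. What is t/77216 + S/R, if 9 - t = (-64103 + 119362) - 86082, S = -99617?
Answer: -10934893/15614523 ≈ -0.70030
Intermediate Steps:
R = 90594
t = 30832 (t = 9 - ((-64103 + 119362) - 86082) = 9 - (55259 - 86082) = 9 - 1*(-30823) = 9 + 30823 = 30832)
t/77216 + S/R = 30832/77216 - 99617/90594 = 30832*(1/77216) - 99617*1/90594 = 1927/4826 - 14231/12942 = -10934893/15614523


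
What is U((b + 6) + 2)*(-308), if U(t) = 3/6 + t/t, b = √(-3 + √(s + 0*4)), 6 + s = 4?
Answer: -462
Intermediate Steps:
s = -2 (s = -6 + 4 = -2)
b = √(-3 + I*√2) (b = √(-3 + √(-2 + 0*4)) = √(-3 + √(-2 + 0)) = √(-3 + √(-2)) = √(-3 + I*√2) ≈ 0.39788 + 1.7772*I)
U(t) = 3/2 (U(t) = 3*(⅙) + 1 = ½ + 1 = 3/2)
U((b + 6) + 2)*(-308) = (3/2)*(-308) = -462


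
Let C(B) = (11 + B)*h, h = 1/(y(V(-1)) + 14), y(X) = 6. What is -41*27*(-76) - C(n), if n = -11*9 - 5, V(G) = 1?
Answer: 1682733/20 ≈ 84137.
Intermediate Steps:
h = 1/20 (h = 1/(6 + 14) = 1/20 ≈ 0.050000)
n = -104 (n = -99 - 5 = -104)
C(B) = 11/20 + B/20 (C(B) = (11 + B)*(1/20) = 11/20 + B/20)
-41*27*(-76) - C(n) = -41*27*(-76) - (11/20 + (1/20)*(-104)) = -1107*(-76) - (11/20 - 26/5) = 84132 - 1*(-93/20) = 84132 + 93/20 = 1682733/20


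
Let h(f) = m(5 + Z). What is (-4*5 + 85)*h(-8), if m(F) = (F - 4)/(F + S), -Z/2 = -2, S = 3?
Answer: 325/12 ≈ 27.083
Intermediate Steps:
Z = 4 (Z = -2*(-2) = 4)
m(F) = (-4 + F)/(3 + F) (m(F) = (F - 4)/(F + 3) = (-4 + F)/(3 + F))
h(f) = 5/12 (h(f) = (-4 + (5 + 4))/(3 + (5 + 4)) = (-4 + 9)/(3 + 9) = 5/12)
(-4*5 + 85)*h(-8) = (-4*5 + 85)*(5/12) = (-20 + 85)*(5/12) = 65*(5/12) = 325/12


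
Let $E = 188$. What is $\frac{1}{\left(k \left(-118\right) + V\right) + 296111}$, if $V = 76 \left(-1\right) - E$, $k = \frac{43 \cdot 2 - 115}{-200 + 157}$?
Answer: $\frac{43}{12717999} \approx 3.381 \cdot 10^{-6}$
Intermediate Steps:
$k = \frac{29}{43}$ ($k = \frac{86 - 115}{-43} = \left(-29\right) \left(- \frac{1}{43}\right) = \frac{29}{43} \approx 0.67442$)
$V = -264$ ($V = 76 \left(-1\right) - 188 = -76 - 188 = -264$)
$\frac{1}{\left(k \left(-118\right) + V\right) + 296111} = \frac{1}{\left(\frac{29}{43} \left(-118\right) - 264\right) + 296111} = \frac{1}{\left(- \frac{3422}{43} - 264\right) + 296111} = \frac{1}{- \frac{14774}{43} + 296111} = \frac{1}{\frac{12717999}{43}} = \frac{43}{12717999}$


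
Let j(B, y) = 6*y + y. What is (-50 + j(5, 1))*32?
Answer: -1376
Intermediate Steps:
j(B, y) = 7*y
(-50 + j(5, 1))*32 = (-50 + 7*1)*32 = (-50 + 7)*32 = -43*32 = -1376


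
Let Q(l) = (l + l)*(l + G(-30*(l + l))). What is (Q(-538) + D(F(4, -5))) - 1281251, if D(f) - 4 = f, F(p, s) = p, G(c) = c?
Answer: -35435635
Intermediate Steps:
Q(l) = -118*l² (Q(l) = (l + l)*(l - 30*(l + l)) = (2*l)*(l - 60*l) = (2*l)*(-59*l) = -118*l²)
D(f) = 4 + f
(Q(-538) + D(F(4, -5))) - 1281251 = (-118*(-538)² + (4 + 4)) - 1281251 = (-118*289444 + 8) - 1281251 = (-34154392 + 8) - 1281251 = -34154384 - 1281251 = -35435635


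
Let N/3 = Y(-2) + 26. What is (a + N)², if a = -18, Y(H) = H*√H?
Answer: 3528 - 720*I*√2 ≈ 3528.0 - 1018.2*I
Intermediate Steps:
Y(H) = H^(3/2)
N = 78 - 6*I*√2 (N = 3*((-2)^(3/2) + 26) = 3*(-2*I*√2 + 26) = 3*(26 - 2*I*√2) = 78 - 6*I*√2 ≈ 78.0 - 8.4853*I)
(a + N)² = (-18 + (78 - 6*I*√2))² = (60 - 6*I*√2)²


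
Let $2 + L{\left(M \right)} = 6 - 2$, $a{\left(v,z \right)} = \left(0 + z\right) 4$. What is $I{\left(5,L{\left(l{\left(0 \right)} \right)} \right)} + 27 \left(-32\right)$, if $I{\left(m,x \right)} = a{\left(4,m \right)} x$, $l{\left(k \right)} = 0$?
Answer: $-824$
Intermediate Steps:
$a{\left(v,z \right)} = 4 z$ ($a{\left(v,z \right)} = z 4 = 4 z$)
$L{\left(M \right)} = 2$ ($L{\left(M \right)} = -2 + \left(6 - 2\right) = -2 + 4 = 2$)
$I{\left(m,x \right)} = 4 m x$
$I{\left(5,L{\left(l{\left(0 \right)} \right)} \right)} + 27 \left(-32\right) = 4 \cdot 5 \cdot 2 + 27 \left(-32\right) = 40 - 864 = -824$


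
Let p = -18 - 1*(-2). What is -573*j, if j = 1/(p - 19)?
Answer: 573/35 ≈ 16.371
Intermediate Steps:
p = -16 (p = -18 + 2 = -16)
j = -1/35 (j = 1/(-16 - 19) = 1/(-35) = -1/35 ≈ -0.028571)
-573*j = -573*(-1/35) = 573/35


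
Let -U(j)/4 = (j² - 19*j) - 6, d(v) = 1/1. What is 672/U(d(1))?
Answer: 7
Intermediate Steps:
d(v) = 1
U(j) = 24 - 4*j² + 76*j (U(j) = -4*((j² - 19*j) - 6) = -4*(-6 + j² - 19*j) = 24 - 4*j² + 76*j)
672/U(d(1)) = 672/(24 - 4*1² + 76*1) = 672/(24 - 4*1 + 76) = 672/(24 - 4 + 76) = 672/96 = 672*(1/96) = 7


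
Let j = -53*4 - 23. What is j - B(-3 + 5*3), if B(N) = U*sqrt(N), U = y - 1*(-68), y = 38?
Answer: -235 - 212*sqrt(3) ≈ -602.19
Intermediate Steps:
U = 106 (U = 38 - 1*(-68) = 38 + 68 = 106)
B(N) = 106*sqrt(N)
j = -235 (j = -212 - 23 = -235)
j - B(-3 + 5*3) = -235 - 106*sqrt(-3 + 5*3) = -235 - 106*sqrt(-3 + 15) = -235 - 106*sqrt(12) = -235 - 106*2*sqrt(3) = -235 - 212*sqrt(3)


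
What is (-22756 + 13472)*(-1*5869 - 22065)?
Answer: 259339256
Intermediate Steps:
(-22756 + 13472)*(-1*5869 - 22065) = -9284*(-5869 - 22065) = -9284*(-27934) = 259339256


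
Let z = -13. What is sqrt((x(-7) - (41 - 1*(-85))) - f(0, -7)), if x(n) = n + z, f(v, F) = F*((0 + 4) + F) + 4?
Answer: 3*I*sqrt(19) ≈ 13.077*I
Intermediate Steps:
f(v, F) = 4 + F*(4 + F) (f(v, F) = F*(4 + F) + 4 = 4 + F*(4 + F))
x(n) = -13 + n (x(n) = n - 13 = -13 + n)
sqrt((x(-7) - (41 - 1*(-85))) - f(0, -7)) = sqrt(((-13 - 7) - (41 - 1*(-85))) - (4 + (-7)**2 + 4*(-7))) = sqrt((-20 - (41 + 85)) - (4 + 49 - 28)) = sqrt((-20 - 1*126) - 1*25) = sqrt((-20 - 126) - 25) = sqrt(-146 - 25) = sqrt(-171) = 3*I*sqrt(19)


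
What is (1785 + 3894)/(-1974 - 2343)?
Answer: -1893/1439 ≈ -1.3155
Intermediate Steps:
(1785 + 3894)/(-1974 - 2343) = 5679/(-4317) = 5679*(-1/4317) = -1893/1439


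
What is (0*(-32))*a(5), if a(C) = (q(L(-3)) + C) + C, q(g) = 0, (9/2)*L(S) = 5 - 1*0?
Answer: 0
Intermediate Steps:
L(S) = 10/9 (L(S) = 2*(5 - 1*0)/9 = 2*(5 + 0)/9 = (2/9)*5 = 10/9)
a(C) = 2*C (a(C) = (0 + C) + C = C + C = 2*C)
(0*(-32))*a(5) = (0*(-32))*(2*5) = 0*10 = 0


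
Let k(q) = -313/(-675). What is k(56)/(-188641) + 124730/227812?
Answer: 7941066623797/14503955678550 ≈ 0.54751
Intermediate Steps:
k(q) = 313/675 (k(q) = -313*(-1/675) = 313/675)
k(56)/(-188641) + 124730/227812 = (313/675)/(-188641) + 124730/227812 = (313/675)*(-1/188641) + 124730*(1/227812) = -313/127332675 + 62365/113906 = 7941066623797/14503955678550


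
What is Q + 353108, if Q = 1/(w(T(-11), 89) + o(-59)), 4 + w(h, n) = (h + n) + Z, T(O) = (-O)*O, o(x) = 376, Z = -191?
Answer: 52613093/149 ≈ 3.5311e+5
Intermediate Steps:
T(O) = -O**2
w(h, n) = -195 + h + n (w(h, n) = -4 + ((h + n) - 191) = -4 + (-191 + h + n) = -195 + h + n)
Q = 1/149 (Q = 1/((-195 - 1*(-11)**2 + 89) + 376) = 1/((-195 - 1*121 + 89) + 376) = 1/((-195 - 121 + 89) + 376) = 1/(-227 + 376) = 1/149 ≈ 0.0067114)
Q + 353108 = 1/149 + 353108 = 52613093/149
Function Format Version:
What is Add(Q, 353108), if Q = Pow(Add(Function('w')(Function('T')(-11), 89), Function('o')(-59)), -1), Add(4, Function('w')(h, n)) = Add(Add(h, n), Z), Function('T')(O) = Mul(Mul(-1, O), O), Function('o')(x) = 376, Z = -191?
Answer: Rational(52613093, 149) ≈ 3.5311e+5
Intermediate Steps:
Function('T')(O) = Mul(-1, Pow(O, 2))
Function('w')(h, n) = Add(-195, h, n) (Function('w')(h, n) = Add(-4, Add(Add(h, n), -191)) = Add(-4, Add(-191, h, n)) = Add(-195, h, n))
Q = Rational(1, 149) (Q = Pow(Add(Add(-195, Mul(-1, Pow(-11, 2)), 89), 376), -1) = Pow(Add(Add(-195, Mul(-1, 121), 89), 376), -1) = Pow(Add(Add(-195, -121, 89), 376), -1) = Pow(Add(-227, 376), -1) = Pow(149, -1) = Rational(1, 149) ≈ 0.0067114)
Add(Q, 353108) = Add(Rational(1, 149), 353108) = Rational(52613093, 149)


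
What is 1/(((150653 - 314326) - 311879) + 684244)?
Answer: 1/208692 ≈ 4.7917e-6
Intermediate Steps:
1/(((150653 - 314326) - 311879) + 684244) = 1/((-163673 - 311879) + 684244) = 1/(-475552 + 684244) = 1/208692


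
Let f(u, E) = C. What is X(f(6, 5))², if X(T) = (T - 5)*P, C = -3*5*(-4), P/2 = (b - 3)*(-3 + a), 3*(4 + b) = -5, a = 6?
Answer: 8179600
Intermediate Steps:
b = -17/3 (b = -4 + (⅓)*(-5) = -4 - 5/3 = -17/3 ≈ -5.6667)
P = -52 (P = 2*((-17/3 - 3)*(-3 + 6)) = 2*(-26/3*3) = 2*(-26) = -52)
C = 60 (C = -15*(-4) = 60)
f(u, E) = 60
X(T) = 260 - 52*T (X(T) = (T - 5)*(-52) = (-5 + T)*(-52) = 260 - 52*T)
X(f(6, 5))² = (260 - 52*60)² = (260 - 3120)² = (-2860)² = 8179600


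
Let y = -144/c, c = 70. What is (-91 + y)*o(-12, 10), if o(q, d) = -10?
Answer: 6514/7 ≈ 930.57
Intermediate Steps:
y = -72/35 (y = -144/70 = -144*1/70 = -72/35 ≈ -2.0571)
(-91 + y)*o(-12, 10) = (-91 - 72/35)*(-10) = -3257/35*(-10) = 6514/7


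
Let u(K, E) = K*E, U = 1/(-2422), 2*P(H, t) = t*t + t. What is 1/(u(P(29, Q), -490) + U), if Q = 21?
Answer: -2422/274146181 ≈ -8.8347e-6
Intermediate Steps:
P(H, t) = t/2 + t²/2 (P(H, t) = (t*t + t)/2 = (t² + t)/2 = (t + t²)/2 = t/2 + t²/2)
U = -1/2422 ≈ -0.00041288
u(K, E) = E*K
1/(u(P(29, Q), -490) + U) = 1/(-245*21*(1 + 21) - 1/2422) = 1/(-245*21*22 - 1/2422) = 1/(-490*231 - 1/2422) = 1/(-113190 - 1/2422) = 1/(-274146181/2422) = -2422/274146181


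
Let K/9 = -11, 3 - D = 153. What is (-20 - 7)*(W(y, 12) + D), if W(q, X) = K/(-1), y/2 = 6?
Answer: 1377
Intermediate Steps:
y = 12 (y = 2*6 = 12)
D = -150 (D = 3 - 1*153 = 3 - 153 = -150)
K = -99 (K = 9*(-11) = -99)
W(q, X) = 99 (W(q, X) = -99/(-1) = -99*(-1) = 99)
(-20 - 7)*(W(y, 12) + D) = (-20 - 7)*(99 - 150) = -27*(-51) = 1377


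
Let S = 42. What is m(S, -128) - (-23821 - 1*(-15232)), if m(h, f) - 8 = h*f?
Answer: 3221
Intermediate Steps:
m(h, f) = 8 + f*h (m(h, f) = 8 + h*f = 8 + f*h)
m(S, -128) - (-23821 - 1*(-15232)) = (8 - 128*42) - (-23821 - 1*(-15232)) = (8 - 5376) - (-23821 + 15232) = -5368 - 1*(-8589) = -5368 + 8589 = 3221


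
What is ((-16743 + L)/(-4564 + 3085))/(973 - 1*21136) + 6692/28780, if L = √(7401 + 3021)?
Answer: 16590065312/71520883005 + √1158/9940359 ≈ 0.23196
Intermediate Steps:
L = 3*√1158 (L = √10422 = 3*√1158 ≈ 102.09)
((-16743 + L)/(-4564 + 3085))/(973 - 1*21136) + 6692/28780 = ((-16743 + 3*√1158)/(-4564 + 3085))/(973 - 1*21136) + 6692/28780 = ((-16743 + 3*√1158)/(-1479))/(973 - 21136) + 6692*(1/28780) = ((-16743 + 3*√1158)*(-1/1479))/(-20163) + 1673/7195 = (5581/493 - √1158/493)*(-1/20163) + 1673/7195 = (-5581/9940359 + √1158/9940359) + 1673/7195 = 16590065312/71520883005 + √1158/9940359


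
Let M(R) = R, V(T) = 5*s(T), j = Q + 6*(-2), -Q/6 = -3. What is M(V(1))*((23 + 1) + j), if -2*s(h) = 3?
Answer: -225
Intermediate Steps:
Q = 18 (Q = -6*(-3) = 18)
s(h) = -3/2 (s(h) = -1/2*3 = -3/2)
j = 6 (j = 18 + 6*(-2) = 18 - 12 = 6)
V(T) = -15/2 (V(T) = 5*(-3/2) = -15/2)
M(V(1))*((23 + 1) + j) = -15*((23 + 1) + 6)/2 = -15*(24 + 6)/2 = -15/2*30 = -225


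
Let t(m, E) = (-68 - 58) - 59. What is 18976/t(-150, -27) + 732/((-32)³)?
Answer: -155485247/1515520 ≈ -102.60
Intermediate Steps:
t(m, E) = -185 (t(m, E) = -126 - 59 = -185)
18976/t(-150, -27) + 732/((-32)³) = 18976/(-185) + 732/((-32)³) = 18976*(-1/185) + 732/(-32768) = -18976/185 + 732*(-1/32768) = -18976/185 - 183/8192 = -155485247/1515520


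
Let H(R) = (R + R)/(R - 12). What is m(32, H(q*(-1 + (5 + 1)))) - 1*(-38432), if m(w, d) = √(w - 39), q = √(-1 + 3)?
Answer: 38432 + I*√7 ≈ 38432.0 + 2.6458*I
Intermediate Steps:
q = √2 ≈ 1.4142
H(R) = 2*R/(-12 + R) (H(R) = (2*R)/(-12 + R) = 2*R/(-12 + R))
m(w, d) = √(-39 + w)
m(32, H(q*(-1 + (5 + 1)))) - 1*(-38432) = √(-39 + 32) - 1*(-38432) = √(-7) + 38432 = I*√7 + 38432 = 38432 + I*√7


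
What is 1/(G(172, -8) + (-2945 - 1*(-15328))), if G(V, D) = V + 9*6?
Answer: 1/12609 ≈ 7.9308e-5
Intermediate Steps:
G(V, D) = 54 + V (G(V, D) = V + 54 = 54 + V)
1/(G(172, -8) + (-2945 - 1*(-15328))) = 1/((54 + 172) + (-2945 - 1*(-15328))) = 1/(226 + (-2945 + 15328)) = 1/(226 + 12383) = 1/12609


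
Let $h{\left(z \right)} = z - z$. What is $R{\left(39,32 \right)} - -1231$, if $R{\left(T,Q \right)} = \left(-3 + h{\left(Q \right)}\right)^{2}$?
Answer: $1240$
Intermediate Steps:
$h{\left(z \right)} = 0$
$R{\left(T,Q \right)} = 9$ ($R{\left(T,Q \right)} = \left(-3 + 0\right)^{2} = \left(-3\right)^{2} = 9$)
$R{\left(39,32 \right)} - -1231 = 9 - -1231 = 9 + 1231 = 1240$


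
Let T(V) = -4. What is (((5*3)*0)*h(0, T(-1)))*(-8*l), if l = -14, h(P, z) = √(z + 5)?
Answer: 0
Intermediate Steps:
h(P, z) = √(5 + z)
(((5*3)*0)*h(0, T(-1)))*(-8*l) = (((5*3)*0)*√(5 - 4))*(-8*(-14)) = ((15*0)*√1)*112 = (0*1)*112 = 0*112 = 0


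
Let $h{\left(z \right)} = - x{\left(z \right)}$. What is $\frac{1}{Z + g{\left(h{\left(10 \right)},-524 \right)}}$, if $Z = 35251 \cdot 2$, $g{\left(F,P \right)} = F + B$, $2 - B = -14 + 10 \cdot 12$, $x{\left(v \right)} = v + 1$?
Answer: $\frac{1}{70387} \approx 1.4207 \cdot 10^{-5}$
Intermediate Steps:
$x{\left(v \right)} = 1 + v$
$h{\left(z \right)} = -1 - z$ ($h{\left(z \right)} = - (1 + z) = -1 - z$)
$B = -104$ ($B = 2 - \left(-14 + 10 \cdot 12\right) = 2 - \left(-14 + 120\right) = 2 - 106 = -104$)
$g{\left(F,P \right)} = -104 + F$ ($g{\left(F,P \right)} = F - 104 = -104 + F$)
$Z = 70502$
$\frac{1}{Z + g{\left(h{\left(10 \right)},-524 \right)}} = \frac{1}{70502 - 115} = \frac{1}{70387}$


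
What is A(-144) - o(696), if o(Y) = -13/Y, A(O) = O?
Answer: -100211/696 ≈ -143.98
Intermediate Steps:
A(-144) - o(696) = -144 - (-13)/696 = -144 - 1*(-13/696) = -144 + 13/696 = -100211/696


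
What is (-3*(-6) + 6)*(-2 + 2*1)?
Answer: 0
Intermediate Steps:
(-3*(-6) + 6)*(-2 + 2*1) = (18 + 6)*(-2 + 2) = 24*0 = 0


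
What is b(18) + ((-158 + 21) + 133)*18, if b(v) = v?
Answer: -54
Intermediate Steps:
b(18) + ((-158 + 21) + 133)*18 = 18 + ((-158 + 21) + 133)*18 = 18 + (-137 + 133)*18 = 18 - 4*18 = 18 - 72 = -54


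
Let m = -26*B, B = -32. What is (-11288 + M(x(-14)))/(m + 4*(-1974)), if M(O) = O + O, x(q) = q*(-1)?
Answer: 2815/1766 ≈ 1.5940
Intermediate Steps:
x(q) = -q
m = 832 (m = -26*(-32) = 832)
M(O) = 2*O
(-11288 + M(x(-14)))/(m + 4*(-1974)) = (-11288 + 2*(-1*(-14)))/(832 + 4*(-1974)) = (-11288 + 2*14)/(832 - 7896) = (-11288 + 28)/(-7064) = -11260*(-1/7064) = 2815/1766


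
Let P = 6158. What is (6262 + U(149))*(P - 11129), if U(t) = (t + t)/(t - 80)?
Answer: -716447032/23 ≈ -3.1150e+7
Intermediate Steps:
U(t) = 2*t/(-80 + t) (U(t) = (2*t)/(-80 + t) = 2*t/(-80 + t))
(6262 + U(149))*(P - 11129) = (6262 + 2*149/(-80 + 149))*(6158 - 11129) = (6262 + 2*149/69)*(-4971) = (6262 + 2*149*(1/69))*(-4971) = (6262 + 298/69)*(-4971) = (432376/69)*(-4971) = -716447032/23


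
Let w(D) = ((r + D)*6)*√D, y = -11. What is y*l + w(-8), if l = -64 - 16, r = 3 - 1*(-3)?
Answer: 880 - 24*I*√2 ≈ 880.0 - 33.941*I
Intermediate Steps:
r = 6 (r = 3 + 3 = 6)
l = -80
w(D) = √D*(36 + 6*D) (w(D) = ((6 + D)*6)*√D = (36 + 6*D)*√D = √D*(36 + 6*D))
y*l + w(-8) = -11*(-80) + 6*√(-8)*(6 - 8) = 880 + 6*(2*I*√2)*(-2) = 880 - 24*I*√2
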